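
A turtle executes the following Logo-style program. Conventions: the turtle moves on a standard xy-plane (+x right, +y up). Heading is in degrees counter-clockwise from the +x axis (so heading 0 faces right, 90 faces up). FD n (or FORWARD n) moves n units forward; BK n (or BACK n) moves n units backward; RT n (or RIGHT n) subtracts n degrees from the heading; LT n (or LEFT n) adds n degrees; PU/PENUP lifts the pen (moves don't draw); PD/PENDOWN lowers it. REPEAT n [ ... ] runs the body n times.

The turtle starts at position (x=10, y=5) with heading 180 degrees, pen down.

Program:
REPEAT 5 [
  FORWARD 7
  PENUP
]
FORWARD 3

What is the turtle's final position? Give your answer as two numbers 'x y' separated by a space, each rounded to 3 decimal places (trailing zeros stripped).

Answer: -28 5

Derivation:
Executing turtle program step by step:
Start: pos=(10,5), heading=180, pen down
REPEAT 5 [
  -- iteration 1/5 --
  FD 7: (10,5) -> (3,5) [heading=180, draw]
  PU: pen up
  -- iteration 2/5 --
  FD 7: (3,5) -> (-4,5) [heading=180, move]
  PU: pen up
  -- iteration 3/5 --
  FD 7: (-4,5) -> (-11,5) [heading=180, move]
  PU: pen up
  -- iteration 4/5 --
  FD 7: (-11,5) -> (-18,5) [heading=180, move]
  PU: pen up
  -- iteration 5/5 --
  FD 7: (-18,5) -> (-25,5) [heading=180, move]
  PU: pen up
]
FD 3: (-25,5) -> (-28,5) [heading=180, move]
Final: pos=(-28,5), heading=180, 1 segment(s) drawn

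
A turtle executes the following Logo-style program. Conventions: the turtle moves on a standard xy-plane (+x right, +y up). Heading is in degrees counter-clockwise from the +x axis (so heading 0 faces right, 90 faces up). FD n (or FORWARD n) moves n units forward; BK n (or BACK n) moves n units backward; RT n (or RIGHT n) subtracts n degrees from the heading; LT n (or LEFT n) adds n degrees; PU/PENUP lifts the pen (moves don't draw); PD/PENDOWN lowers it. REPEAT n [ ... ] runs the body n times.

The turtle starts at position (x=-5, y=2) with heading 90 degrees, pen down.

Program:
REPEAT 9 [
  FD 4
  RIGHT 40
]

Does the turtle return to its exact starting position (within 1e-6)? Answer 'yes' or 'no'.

Executing turtle program step by step:
Start: pos=(-5,2), heading=90, pen down
REPEAT 9 [
  -- iteration 1/9 --
  FD 4: (-5,2) -> (-5,6) [heading=90, draw]
  RT 40: heading 90 -> 50
  -- iteration 2/9 --
  FD 4: (-5,6) -> (-2.429,9.064) [heading=50, draw]
  RT 40: heading 50 -> 10
  -- iteration 3/9 --
  FD 4: (-2.429,9.064) -> (1.51,9.759) [heading=10, draw]
  RT 40: heading 10 -> 330
  -- iteration 4/9 --
  FD 4: (1.51,9.759) -> (4.974,7.759) [heading=330, draw]
  RT 40: heading 330 -> 290
  -- iteration 5/9 --
  FD 4: (4.974,7.759) -> (6.343,4) [heading=290, draw]
  RT 40: heading 290 -> 250
  -- iteration 6/9 --
  FD 4: (6.343,4) -> (4.974,0.241) [heading=250, draw]
  RT 40: heading 250 -> 210
  -- iteration 7/9 --
  FD 4: (4.974,0.241) -> (1.51,-1.759) [heading=210, draw]
  RT 40: heading 210 -> 170
  -- iteration 8/9 --
  FD 4: (1.51,-1.759) -> (-2.429,-1.064) [heading=170, draw]
  RT 40: heading 170 -> 130
  -- iteration 9/9 --
  FD 4: (-2.429,-1.064) -> (-5,2) [heading=130, draw]
  RT 40: heading 130 -> 90
]
Final: pos=(-5,2), heading=90, 9 segment(s) drawn

Start position: (-5, 2)
Final position: (-5, 2)
Distance = 0; < 1e-6 -> CLOSED

Answer: yes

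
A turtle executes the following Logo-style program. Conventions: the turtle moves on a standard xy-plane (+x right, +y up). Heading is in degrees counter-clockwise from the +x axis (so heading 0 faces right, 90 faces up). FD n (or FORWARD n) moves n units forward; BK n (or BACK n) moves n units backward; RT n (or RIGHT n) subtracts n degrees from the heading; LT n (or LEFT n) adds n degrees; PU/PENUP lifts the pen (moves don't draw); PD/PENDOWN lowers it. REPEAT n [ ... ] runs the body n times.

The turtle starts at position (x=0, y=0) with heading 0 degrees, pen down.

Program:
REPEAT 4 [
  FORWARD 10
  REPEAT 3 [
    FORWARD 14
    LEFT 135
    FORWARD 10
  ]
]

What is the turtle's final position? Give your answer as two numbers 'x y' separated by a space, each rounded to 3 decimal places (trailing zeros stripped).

Executing turtle program step by step:
Start: pos=(0,0), heading=0, pen down
REPEAT 4 [
  -- iteration 1/4 --
  FD 10: (0,0) -> (10,0) [heading=0, draw]
  REPEAT 3 [
    -- iteration 1/3 --
    FD 14: (10,0) -> (24,0) [heading=0, draw]
    LT 135: heading 0 -> 135
    FD 10: (24,0) -> (16.929,7.071) [heading=135, draw]
    -- iteration 2/3 --
    FD 14: (16.929,7.071) -> (7.029,16.971) [heading=135, draw]
    LT 135: heading 135 -> 270
    FD 10: (7.029,16.971) -> (7.029,6.971) [heading=270, draw]
    -- iteration 3/3 --
    FD 14: (7.029,6.971) -> (7.029,-7.029) [heading=270, draw]
    LT 135: heading 270 -> 45
    FD 10: (7.029,-7.029) -> (14.101,0.042) [heading=45, draw]
  ]
  -- iteration 2/4 --
  FD 10: (14.101,0.042) -> (21.172,7.113) [heading=45, draw]
  REPEAT 3 [
    -- iteration 1/3 --
    FD 14: (21.172,7.113) -> (31.071,17.012) [heading=45, draw]
    LT 135: heading 45 -> 180
    FD 10: (31.071,17.012) -> (21.071,17.012) [heading=180, draw]
    -- iteration 2/3 --
    FD 14: (21.071,17.012) -> (7.071,17.012) [heading=180, draw]
    LT 135: heading 180 -> 315
    FD 10: (7.071,17.012) -> (14.142,9.941) [heading=315, draw]
    -- iteration 3/3 --
    FD 14: (14.142,9.941) -> (24.042,0.042) [heading=315, draw]
    LT 135: heading 315 -> 90
    FD 10: (24.042,0.042) -> (24.042,10.042) [heading=90, draw]
  ]
  -- iteration 3/4 --
  FD 10: (24.042,10.042) -> (24.042,20.042) [heading=90, draw]
  REPEAT 3 [
    -- iteration 1/3 --
    FD 14: (24.042,20.042) -> (24.042,34.042) [heading=90, draw]
    LT 135: heading 90 -> 225
    FD 10: (24.042,34.042) -> (16.971,26.971) [heading=225, draw]
    -- iteration 2/3 --
    FD 14: (16.971,26.971) -> (7.071,17.071) [heading=225, draw]
    LT 135: heading 225 -> 0
    FD 10: (7.071,17.071) -> (17.071,17.071) [heading=0, draw]
    -- iteration 3/3 --
    FD 14: (17.071,17.071) -> (31.071,17.071) [heading=0, draw]
    LT 135: heading 0 -> 135
    FD 10: (31.071,17.071) -> (24,24.142) [heading=135, draw]
  ]
  -- iteration 4/4 --
  FD 10: (24,24.142) -> (16.929,31.213) [heading=135, draw]
  REPEAT 3 [
    -- iteration 1/3 --
    FD 14: (16.929,31.213) -> (7.029,41.113) [heading=135, draw]
    LT 135: heading 135 -> 270
    FD 10: (7.029,41.113) -> (7.029,31.113) [heading=270, draw]
    -- iteration 2/3 --
    FD 14: (7.029,31.113) -> (7.029,17.113) [heading=270, draw]
    LT 135: heading 270 -> 45
    FD 10: (7.029,17.113) -> (14.101,24.184) [heading=45, draw]
    -- iteration 3/3 --
    FD 14: (14.101,24.184) -> (24,34.083) [heading=45, draw]
    LT 135: heading 45 -> 180
    FD 10: (24,34.083) -> (14,34.083) [heading=180, draw]
  ]
]
Final: pos=(14,34.083), heading=180, 28 segment(s) drawn

Answer: 14 34.083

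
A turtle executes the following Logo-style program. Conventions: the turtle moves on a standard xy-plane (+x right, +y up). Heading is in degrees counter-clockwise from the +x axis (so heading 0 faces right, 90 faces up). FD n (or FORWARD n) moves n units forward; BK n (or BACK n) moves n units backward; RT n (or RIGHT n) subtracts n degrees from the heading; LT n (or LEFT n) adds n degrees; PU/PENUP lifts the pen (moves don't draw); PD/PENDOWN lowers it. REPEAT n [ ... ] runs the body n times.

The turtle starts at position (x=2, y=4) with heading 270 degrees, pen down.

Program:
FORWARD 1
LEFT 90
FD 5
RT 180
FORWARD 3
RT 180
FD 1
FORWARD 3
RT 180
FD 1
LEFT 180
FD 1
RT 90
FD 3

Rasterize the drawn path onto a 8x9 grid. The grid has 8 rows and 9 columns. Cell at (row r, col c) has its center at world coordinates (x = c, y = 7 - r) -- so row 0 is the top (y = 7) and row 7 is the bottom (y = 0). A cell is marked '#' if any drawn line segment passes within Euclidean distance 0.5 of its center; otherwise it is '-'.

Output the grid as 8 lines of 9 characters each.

Answer: ---------
---------
---------
--#------
--#######
--------#
--------#
--------#

Derivation:
Segment 0: (2,4) -> (2,3)
Segment 1: (2,3) -> (7,3)
Segment 2: (7,3) -> (4,3)
Segment 3: (4,3) -> (5,3)
Segment 4: (5,3) -> (8,3)
Segment 5: (8,3) -> (7,3)
Segment 6: (7,3) -> (8,3)
Segment 7: (8,3) -> (8,-0)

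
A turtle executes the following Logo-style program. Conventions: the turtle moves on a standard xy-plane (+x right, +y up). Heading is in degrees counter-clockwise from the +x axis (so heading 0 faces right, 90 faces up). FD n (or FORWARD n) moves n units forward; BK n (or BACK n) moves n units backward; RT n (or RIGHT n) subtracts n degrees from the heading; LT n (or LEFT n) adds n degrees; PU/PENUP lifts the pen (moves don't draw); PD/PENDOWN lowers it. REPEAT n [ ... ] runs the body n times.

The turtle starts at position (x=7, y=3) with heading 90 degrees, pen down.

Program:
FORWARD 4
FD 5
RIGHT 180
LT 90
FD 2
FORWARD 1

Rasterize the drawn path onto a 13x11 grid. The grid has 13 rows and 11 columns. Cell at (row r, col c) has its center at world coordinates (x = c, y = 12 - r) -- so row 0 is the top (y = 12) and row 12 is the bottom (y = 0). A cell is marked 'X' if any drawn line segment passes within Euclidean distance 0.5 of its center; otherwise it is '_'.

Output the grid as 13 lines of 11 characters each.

Segment 0: (7,3) -> (7,7)
Segment 1: (7,7) -> (7,12)
Segment 2: (7,12) -> (9,12)
Segment 3: (9,12) -> (10,12)

Answer: _______XXXX
_______X___
_______X___
_______X___
_______X___
_______X___
_______X___
_______X___
_______X___
_______X___
___________
___________
___________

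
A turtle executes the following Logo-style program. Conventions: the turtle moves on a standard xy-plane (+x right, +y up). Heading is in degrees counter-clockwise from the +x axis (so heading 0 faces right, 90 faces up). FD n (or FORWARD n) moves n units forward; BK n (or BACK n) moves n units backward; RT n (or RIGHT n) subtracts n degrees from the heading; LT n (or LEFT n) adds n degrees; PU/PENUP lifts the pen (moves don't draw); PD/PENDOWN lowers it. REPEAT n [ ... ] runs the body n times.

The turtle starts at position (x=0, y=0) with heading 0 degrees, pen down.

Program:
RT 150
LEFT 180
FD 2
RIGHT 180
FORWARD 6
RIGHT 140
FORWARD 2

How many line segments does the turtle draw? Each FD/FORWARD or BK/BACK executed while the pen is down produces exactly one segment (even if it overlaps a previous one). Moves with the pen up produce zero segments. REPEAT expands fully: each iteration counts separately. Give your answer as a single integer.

Answer: 3

Derivation:
Executing turtle program step by step:
Start: pos=(0,0), heading=0, pen down
RT 150: heading 0 -> 210
LT 180: heading 210 -> 30
FD 2: (0,0) -> (1.732,1) [heading=30, draw]
RT 180: heading 30 -> 210
FD 6: (1.732,1) -> (-3.464,-2) [heading=210, draw]
RT 140: heading 210 -> 70
FD 2: (-3.464,-2) -> (-2.78,-0.121) [heading=70, draw]
Final: pos=(-2.78,-0.121), heading=70, 3 segment(s) drawn
Segments drawn: 3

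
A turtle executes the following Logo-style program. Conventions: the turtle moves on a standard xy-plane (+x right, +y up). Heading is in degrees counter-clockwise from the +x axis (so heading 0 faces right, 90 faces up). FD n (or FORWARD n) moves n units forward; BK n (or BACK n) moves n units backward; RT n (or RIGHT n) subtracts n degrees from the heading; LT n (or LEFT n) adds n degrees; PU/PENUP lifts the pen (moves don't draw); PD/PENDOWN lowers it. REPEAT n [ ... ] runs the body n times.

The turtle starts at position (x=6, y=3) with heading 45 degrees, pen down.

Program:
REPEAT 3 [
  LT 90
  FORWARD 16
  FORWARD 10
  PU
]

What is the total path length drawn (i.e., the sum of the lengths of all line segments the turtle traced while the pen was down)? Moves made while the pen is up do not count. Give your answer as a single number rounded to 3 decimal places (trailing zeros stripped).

Executing turtle program step by step:
Start: pos=(6,3), heading=45, pen down
REPEAT 3 [
  -- iteration 1/3 --
  LT 90: heading 45 -> 135
  FD 16: (6,3) -> (-5.314,14.314) [heading=135, draw]
  FD 10: (-5.314,14.314) -> (-12.385,21.385) [heading=135, draw]
  PU: pen up
  -- iteration 2/3 --
  LT 90: heading 135 -> 225
  FD 16: (-12.385,21.385) -> (-23.698,10.071) [heading=225, move]
  FD 10: (-23.698,10.071) -> (-30.77,3) [heading=225, move]
  PU: pen up
  -- iteration 3/3 --
  LT 90: heading 225 -> 315
  FD 16: (-30.77,3) -> (-19.456,-8.314) [heading=315, move]
  FD 10: (-19.456,-8.314) -> (-12.385,-15.385) [heading=315, move]
  PU: pen up
]
Final: pos=(-12.385,-15.385), heading=315, 2 segment(s) drawn

Segment lengths:
  seg 1: (6,3) -> (-5.314,14.314), length = 16
  seg 2: (-5.314,14.314) -> (-12.385,21.385), length = 10
Total = 26

Answer: 26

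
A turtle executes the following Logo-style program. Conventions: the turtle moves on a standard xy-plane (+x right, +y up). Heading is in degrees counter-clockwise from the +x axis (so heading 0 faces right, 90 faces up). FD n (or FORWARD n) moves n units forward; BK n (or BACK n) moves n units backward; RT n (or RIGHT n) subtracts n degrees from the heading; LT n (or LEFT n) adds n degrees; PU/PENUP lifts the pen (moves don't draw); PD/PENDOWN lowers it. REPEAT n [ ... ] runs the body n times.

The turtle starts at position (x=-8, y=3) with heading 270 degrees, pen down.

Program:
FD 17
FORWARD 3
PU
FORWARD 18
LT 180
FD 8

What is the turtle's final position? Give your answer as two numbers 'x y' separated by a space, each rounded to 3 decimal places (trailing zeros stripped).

Answer: -8 -27

Derivation:
Executing turtle program step by step:
Start: pos=(-8,3), heading=270, pen down
FD 17: (-8,3) -> (-8,-14) [heading=270, draw]
FD 3: (-8,-14) -> (-8,-17) [heading=270, draw]
PU: pen up
FD 18: (-8,-17) -> (-8,-35) [heading=270, move]
LT 180: heading 270 -> 90
FD 8: (-8,-35) -> (-8,-27) [heading=90, move]
Final: pos=(-8,-27), heading=90, 2 segment(s) drawn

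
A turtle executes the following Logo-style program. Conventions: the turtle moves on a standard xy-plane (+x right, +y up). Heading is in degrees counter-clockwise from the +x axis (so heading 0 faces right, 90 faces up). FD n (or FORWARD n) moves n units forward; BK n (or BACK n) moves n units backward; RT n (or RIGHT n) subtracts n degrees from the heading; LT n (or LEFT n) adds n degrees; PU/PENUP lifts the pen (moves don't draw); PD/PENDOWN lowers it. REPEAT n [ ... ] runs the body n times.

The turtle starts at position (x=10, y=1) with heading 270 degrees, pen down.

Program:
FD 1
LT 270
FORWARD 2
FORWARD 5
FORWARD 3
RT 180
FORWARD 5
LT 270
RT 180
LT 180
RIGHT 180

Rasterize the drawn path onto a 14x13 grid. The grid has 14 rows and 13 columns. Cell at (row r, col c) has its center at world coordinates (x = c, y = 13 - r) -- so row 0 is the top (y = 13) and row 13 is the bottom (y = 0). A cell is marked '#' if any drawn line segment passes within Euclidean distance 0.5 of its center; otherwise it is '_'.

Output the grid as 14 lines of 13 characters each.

Answer: _____________
_____________
_____________
_____________
_____________
_____________
_____________
_____________
_____________
_____________
_____________
_____________
__________#__
###########__

Derivation:
Segment 0: (10,1) -> (10,0)
Segment 1: (10,0) -> (8,0)
Segment 2: (8,0) -> (3,0)
Segment 3: (3,0) -> (0,0)
Segment 4: (0,0) -> (5,0)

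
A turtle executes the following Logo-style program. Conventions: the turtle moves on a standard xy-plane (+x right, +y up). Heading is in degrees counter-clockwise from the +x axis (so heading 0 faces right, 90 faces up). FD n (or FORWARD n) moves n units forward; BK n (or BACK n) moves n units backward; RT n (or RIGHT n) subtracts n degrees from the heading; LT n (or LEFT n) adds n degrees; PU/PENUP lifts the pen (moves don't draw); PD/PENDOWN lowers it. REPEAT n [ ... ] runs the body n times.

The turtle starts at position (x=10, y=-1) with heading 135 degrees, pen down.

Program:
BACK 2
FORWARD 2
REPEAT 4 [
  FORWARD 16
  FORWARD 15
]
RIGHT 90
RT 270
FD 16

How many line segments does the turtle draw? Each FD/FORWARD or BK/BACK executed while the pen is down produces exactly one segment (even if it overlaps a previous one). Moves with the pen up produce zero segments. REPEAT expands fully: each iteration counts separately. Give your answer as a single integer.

Executing turtle program step by step:
Start: pos=(10,-1), heading=135, pen down
BK 2: (10,-1) -> (11.414,-2.414) [heading=135, draw]
FD 2: (11.414,-2.414) -> (10,-1) [heading=135, draw]
REPEAT 4 [
  -- iteration 1/4 --
  FD 16: (10,-1) -> (-1.314,10.314) [heading=135, draw]
  FD 15: (-1.314,10.314) -> (-11.92,20.92) [heading=135, draw]
  -- iteration 2/4 --
  FD 16: (-11.92,20.92) -> (-23.234,32.234) [heading=135, draw]
  FD 15: (-23.234,32.234) -> (-33.841,42.841) [heading=135, draw]
  -- iteration 3/4 --
  FD 16: (-33.841,42.841) -> (-45.154,54.154) [heading=135, draw]
  FD 15: (-45.154,54.154) -> (-55.761,64.761) [heading=135, draw]
  -- iteration 4/4 --
  FD 16: (-55.761,64.761) -> (-67.075,76.075) [heading=135, draw]
  FD 15: (-67.075,76.075) -> (-77.681,86.681) [heading=135, draw]
]
RT 90: heading 135 -> 45
RT 270: heading 45 -> 135
FD 16: (-77.681,86.681) -> (-88.995,97.995) [heading=135, draw]
Final: pos=(-88.995,97.995), heading=135, 11 segment(s) drawn
Segments drawn: 11

Answer: 11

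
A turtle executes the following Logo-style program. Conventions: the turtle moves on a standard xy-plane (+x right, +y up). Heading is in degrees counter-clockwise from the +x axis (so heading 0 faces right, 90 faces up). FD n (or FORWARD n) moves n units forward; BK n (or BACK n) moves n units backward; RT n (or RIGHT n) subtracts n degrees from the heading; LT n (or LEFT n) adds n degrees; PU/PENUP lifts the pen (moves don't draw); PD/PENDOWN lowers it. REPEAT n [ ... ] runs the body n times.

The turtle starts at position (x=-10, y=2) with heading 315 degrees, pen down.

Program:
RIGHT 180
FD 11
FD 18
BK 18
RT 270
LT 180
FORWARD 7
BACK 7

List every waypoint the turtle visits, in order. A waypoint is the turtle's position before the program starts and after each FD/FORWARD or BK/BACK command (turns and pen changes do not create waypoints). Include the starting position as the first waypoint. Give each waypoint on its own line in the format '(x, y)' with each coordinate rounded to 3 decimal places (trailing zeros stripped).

Answer: (-10, 2)
(-17.778, 9.778)
(-30.506, 22.506)
(-17.778, 9.778)
(-12.828, 14.728)
(-17.778, 9.778)

Derivation:
Executing turtle program step by step:
Start: pos=(-10,2), heading=315, pen down
RT 180: heading 315 -> 135
FD 11: (-10,2) -> (-17.778,9.778) [heading=135, draw]
FD 18: (-17.778,9.778) -> (-30.506,22.506) [heading=135, draw]
BK 18: (-30.506,22.506) -> (-17.778,9.778) [heading=135, draw]
RT 270: heading 135 -> 225
LT 180: heading 225 -> 45
FD 7: (-17.778,9.778) -> (-12.828,14.728) [heading=45, draw]
BK 7: (-12.828,14.728) -> (-17.778,9.778) [heading=45, draw]
Final: pos=(-17.778,9.778), heading=45, 5 segment(s) drawn
Waypoints (6 total):
(-10, 2)
(-17.778, 9.778)
(-30.506, 22.506)
(-17.778, 9.778)
(-12.828, 14.728)
(-17.778, 9.778)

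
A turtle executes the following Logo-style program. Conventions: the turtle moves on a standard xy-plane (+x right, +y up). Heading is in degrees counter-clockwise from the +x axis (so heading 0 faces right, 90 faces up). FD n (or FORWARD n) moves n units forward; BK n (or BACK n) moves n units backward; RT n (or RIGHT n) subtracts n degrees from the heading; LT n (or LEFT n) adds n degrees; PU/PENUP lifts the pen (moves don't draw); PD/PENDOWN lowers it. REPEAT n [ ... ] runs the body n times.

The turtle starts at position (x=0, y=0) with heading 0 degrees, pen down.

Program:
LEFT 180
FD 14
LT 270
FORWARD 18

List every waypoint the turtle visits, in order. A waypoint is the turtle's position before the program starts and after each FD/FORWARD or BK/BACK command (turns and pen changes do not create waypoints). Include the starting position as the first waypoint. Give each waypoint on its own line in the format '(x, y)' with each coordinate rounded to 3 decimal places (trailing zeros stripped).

Executing turtle program step by step:
Start: pos=(0,0), heading=0, pen down
LT 180: heading 0 -> 180
FD 14: (0,0) -> (-14,0) [heading=180, draw]
LT 270: heading 180 -> 90
FD 18: (-14,0) -> (-14,18) [heading=90, draw]
Final: pos=(-14,18), heading=90, 2 segment(s) drawn
Waypoints (3 total):
(0, 0)
(-14, 0)
(-14, 18)

Answer: (0, 0)
(-14, 0)
(-14, 18)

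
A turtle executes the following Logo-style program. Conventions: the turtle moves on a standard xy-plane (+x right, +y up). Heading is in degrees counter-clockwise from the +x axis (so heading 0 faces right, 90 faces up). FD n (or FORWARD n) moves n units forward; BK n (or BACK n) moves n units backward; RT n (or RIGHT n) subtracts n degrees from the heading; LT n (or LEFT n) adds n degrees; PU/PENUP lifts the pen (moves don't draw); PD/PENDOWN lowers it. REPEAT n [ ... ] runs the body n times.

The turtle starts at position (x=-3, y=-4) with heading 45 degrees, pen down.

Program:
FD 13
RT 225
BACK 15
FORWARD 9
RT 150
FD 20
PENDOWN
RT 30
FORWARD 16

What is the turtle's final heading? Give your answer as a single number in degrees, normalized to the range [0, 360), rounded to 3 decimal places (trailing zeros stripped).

Executing turtle program step by step:
Start: pos=(-3,-4), heading=45, pen down
FD 13: (-3,-4) -> (6.192,5.192) [heading=45, draw]
RT 225: heading 45 -> 180
BK 15: (6.192,5.192) -> (21.192,5.192) [heading=180, draw]
FD 9: (21.192,5.192) -> (12.192,5.192) [heading=180, draw]
RT 150: heading 180 -> 30
FD 20: (12.192,5.192) -> (29.513,15.192) [heading=30, draw]
PD: pen down
RT 30: heading 30 -> 0
FD 16: (29.513,15.192) -> (45.513,15.192) [heading=0, draw]
Final: pos=(45.513,15.192), heading=0, 5 segment(s) drawn

Answer: 0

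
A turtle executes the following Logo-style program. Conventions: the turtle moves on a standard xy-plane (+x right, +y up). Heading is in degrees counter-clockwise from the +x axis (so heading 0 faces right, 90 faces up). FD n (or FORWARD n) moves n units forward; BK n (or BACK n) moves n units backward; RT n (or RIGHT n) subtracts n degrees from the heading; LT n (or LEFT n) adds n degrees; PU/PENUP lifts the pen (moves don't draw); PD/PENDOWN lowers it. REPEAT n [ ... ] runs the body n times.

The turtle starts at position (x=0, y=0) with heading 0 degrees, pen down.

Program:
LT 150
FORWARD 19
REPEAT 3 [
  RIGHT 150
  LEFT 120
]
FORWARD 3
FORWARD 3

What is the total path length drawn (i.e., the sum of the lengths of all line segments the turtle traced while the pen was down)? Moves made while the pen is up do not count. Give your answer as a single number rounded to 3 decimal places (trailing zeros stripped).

Answer: 25

Derivation:
Executing turtle program step by step:
Start: pos=(0,0), heading=0, pen down
LT 150: heading 0 -> 150
FD 19: (0,0) -> (-16.454,9.5) [heading=150, draw]
REPEAT 3 [
  -- iteration 1/3 --
  RT 150: heading 150 -> 0
  LT 120: heading 0 -> 120
  -- iteration 2/3 --
  RT 150: heading 120 -> 330
  LT 120: heading 330 -> 90
  -- iteration 3/3 --
  RT 150: heading 90 -> 300
  LT 120: heading 300 -> 60
]
FD 3: (-16.454,9.5) -> (-14.954,12.098) [heading=60, draw]
FD 3: (-14.954,12.098) -> (-13.454,14.696) [heading=60, draw]
Final: pos=(-13.454,14.696), heading=60, 3 segment(s) drawn

Segment lengths:
  seg 1: (0,0) -> (-16.454,9.5), length = 19
  seg 2: (-16.454,9.5) -> (-14.954,12.098), length = 3
  seg 3: (-14.954,12.098) -> (-13.454,14.696), length = 3
Total = 25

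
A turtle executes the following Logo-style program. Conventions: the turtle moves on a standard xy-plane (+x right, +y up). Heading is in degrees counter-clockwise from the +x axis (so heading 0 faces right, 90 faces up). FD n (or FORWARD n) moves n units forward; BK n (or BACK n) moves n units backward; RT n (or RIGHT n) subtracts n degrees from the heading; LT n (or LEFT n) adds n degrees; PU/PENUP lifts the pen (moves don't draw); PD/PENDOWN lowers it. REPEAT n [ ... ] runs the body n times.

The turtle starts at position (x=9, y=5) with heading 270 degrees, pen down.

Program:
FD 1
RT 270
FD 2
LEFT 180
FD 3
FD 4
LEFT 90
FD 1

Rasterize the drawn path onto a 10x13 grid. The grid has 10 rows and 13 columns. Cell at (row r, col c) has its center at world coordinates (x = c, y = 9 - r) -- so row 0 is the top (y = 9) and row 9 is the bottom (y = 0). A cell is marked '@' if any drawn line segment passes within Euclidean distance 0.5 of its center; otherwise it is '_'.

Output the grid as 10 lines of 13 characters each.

Answer: _____________
_____________
_____________
_____________
_________@___
____@@@@@@@@_
____@________
_____________
_____________
_____________

Derivation:
Segment 0: (9,5) -> (9,4)
Segment 1: (9,4) -> (11,4)
Segment 2: (11,4) -> (8,4)
Segment 3: (8,4) -> (4,4)
Segment 4: (4,4) -> (4,3)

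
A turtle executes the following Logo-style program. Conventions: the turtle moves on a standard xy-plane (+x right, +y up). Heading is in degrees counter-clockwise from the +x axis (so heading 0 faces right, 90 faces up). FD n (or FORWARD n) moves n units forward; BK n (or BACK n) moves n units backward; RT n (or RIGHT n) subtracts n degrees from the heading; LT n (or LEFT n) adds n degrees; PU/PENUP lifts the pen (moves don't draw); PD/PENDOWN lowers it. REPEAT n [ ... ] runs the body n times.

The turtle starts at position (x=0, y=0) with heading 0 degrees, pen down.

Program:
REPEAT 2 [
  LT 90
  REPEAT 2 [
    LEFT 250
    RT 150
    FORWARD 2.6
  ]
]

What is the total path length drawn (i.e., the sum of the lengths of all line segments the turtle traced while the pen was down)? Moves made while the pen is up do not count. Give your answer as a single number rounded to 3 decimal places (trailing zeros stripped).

Answer: 10.4

Derivation:
Executing turtle program step by step:
Start: pos=(0,0), heading=0, pen down
REPEAT 2 [
  -- iteration 1/2 --
  LT 90: heading 0 -> 90
  REPEAT 2 [
    -- iteration 1/2 --
    LT 250: heading 90 -> 340
    RT 150: heading 340 -> 190
    FD 2.6: (0,0) -> (-2.561,-0.451) [heading=190, draw]
    -- iteration 2/2 --
    LT 250: heading 190 -> 80
    RT 150: heading 80 -> 290
    FD 2.6: (-2.561,-0.451) -> (-1.671,-2.895) [heading=290, draw]
  ]
  -- iteration 2/2 --
  LT 90: heading 290 -> 20
  REPEAT 2 [
    -- iteration 1/2 --
    LT 250: heading 20 -> 270
    RT 150: heading 270 -> 120
    FD 2.6: (-1.671,-2.895) -> (-2.971,-0.643) [heading=120, draw]
    -- iteration 2/2 --
    LT 250: heading 120 -> 10
    RT 150: heading 10 -> 220
    FD 2.6: (-2.971,-0.643) -> (-4.963,-2.314) [heading=220, draw]
  ]
]
Final: pos=(-4.963,-2.314), heading=220, 4 segment(s) drawn

Segment lengths:
  seg 1: (0,0) -> (-2.561,-0.451), length = 2.6
  seg 2: (-2.561,-0.451) -> (-1.671,-2.895), length = 2.6
  seg 3: (-1.671,-2.895) -> (-2.971,-0.643), length = 2.6
  seg 4: (-2.971,-0.643) -> (-4.963,-2.314), length = 2.6
Total = 10.4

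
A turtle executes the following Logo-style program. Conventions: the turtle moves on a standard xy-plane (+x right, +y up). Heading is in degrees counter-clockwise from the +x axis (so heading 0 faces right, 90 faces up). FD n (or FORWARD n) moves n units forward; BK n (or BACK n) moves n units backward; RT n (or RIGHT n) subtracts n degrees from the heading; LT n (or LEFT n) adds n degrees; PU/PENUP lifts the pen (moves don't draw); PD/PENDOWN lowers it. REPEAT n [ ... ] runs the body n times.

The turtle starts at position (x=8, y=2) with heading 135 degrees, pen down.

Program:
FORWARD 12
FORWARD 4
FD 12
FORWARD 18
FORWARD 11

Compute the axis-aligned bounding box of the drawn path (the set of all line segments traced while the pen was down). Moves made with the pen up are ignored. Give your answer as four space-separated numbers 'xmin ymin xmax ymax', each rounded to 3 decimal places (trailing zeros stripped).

Executing turtle program step by step:
Start: pos=(8,2), heading=135, pen down
FD 12: (8,2) -> (-0.485,10.485) [heading=135, draw]
FD 4: (-0.485,10.485) -> (-3.314,13.314) [heading=135, draw]
FD 12: (-3.314,13.314) -> (-11.799,21.799) [heading=135, draw]
FD 18: (-11.799,21.799) -> (-24.527,34.527) [heading=135, draw]
FD 11: (-24.527,34.527) -> (-32.305,42.305) [heading=135, draw]
Final: pos=(-32.305,42.305), heading=135, 5 segment(s) drawn

Segment endpoints: x in {-32.305, -24.527, -11.799, -3.314, -0.485, 8}, y in {2, 10.485, 13.314, 21.799, 34.527, 42.305}
xmin=-32.305, ymin=2, xmax=8, ymax=42.305

Answer: -32.305 2 8 42.305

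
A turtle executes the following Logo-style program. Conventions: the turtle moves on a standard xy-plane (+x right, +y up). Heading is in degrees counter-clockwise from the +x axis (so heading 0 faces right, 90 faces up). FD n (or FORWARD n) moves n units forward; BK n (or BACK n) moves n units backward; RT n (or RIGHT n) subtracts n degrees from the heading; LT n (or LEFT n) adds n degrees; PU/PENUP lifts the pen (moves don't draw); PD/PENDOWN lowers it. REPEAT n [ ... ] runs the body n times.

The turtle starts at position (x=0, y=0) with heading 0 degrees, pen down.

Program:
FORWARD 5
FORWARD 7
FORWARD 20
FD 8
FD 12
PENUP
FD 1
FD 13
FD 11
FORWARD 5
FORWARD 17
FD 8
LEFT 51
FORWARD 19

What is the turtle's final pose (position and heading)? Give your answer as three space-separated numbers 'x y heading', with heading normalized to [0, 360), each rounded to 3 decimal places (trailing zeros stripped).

Answer: 118.957 14.766 51

Derivation:
Executing turtle program step by step:
Start: pos=(0,0), heading=0, pen down
FD 5: (0,0) -> (5,0) [heading=0, draw]
FD 7: (5,0) -> (12,0) [heading=0, draw]
FD 20: (12,0) -> (32,0) [heading=0, draw]
FD 8: (32,0) -> (40,0) [heading=0, draw]
FD 12: (40,0) -> (52,0) [heading=0, draw]
PU: pen up
FD 1: (52,0) -> (53,0) [heading=0, move]
FD 13: (53,0) -> (66,0) [heading=0, move]
FD 11: (66,0) -> (77,0) [heading=0, move]
FD 5: (77,0) -> (82,0) [heading=0, move]
FD 17: (82,0) -> (99,0) [heading=0, move]
FD 8: (99,0) -> (107,0) [heading=0, move]
LT 51: heading 0 -> 51
FD 19: (107,0) -> (118.957,14.766) [heading=51, move]
Final: pos=(118.957,14.766), heading=51, 5 segment(s) drawn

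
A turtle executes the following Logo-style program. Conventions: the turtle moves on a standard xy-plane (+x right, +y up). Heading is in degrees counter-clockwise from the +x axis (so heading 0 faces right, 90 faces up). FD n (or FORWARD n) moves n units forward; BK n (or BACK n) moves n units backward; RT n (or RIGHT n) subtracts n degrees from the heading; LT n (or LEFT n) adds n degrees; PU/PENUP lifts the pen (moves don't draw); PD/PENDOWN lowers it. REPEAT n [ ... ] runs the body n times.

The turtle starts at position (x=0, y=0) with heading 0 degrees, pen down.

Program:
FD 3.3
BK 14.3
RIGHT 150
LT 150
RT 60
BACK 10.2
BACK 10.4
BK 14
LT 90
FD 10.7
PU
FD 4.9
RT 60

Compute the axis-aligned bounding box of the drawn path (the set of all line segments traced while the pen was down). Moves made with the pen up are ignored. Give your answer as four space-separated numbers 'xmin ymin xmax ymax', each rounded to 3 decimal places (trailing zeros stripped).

Answer: -28.3 0 3.3 35.314

Derivation:
Executing turtle program step by step:
Start: pos=(0,0), heading=0, pen down
FD 3.3: (0,0) -> (3.3,0) [heading=0, draw]
BK 14.3: (3.3,0) -> (-11,0) [heading=0, draw]
RT 150: heading 0 -> 210
LT 150: heading 210 -> 0
RT 60: heading 0 -> 300
BK 10.2: (-11,0) -> (-16.1,8.833) [heading=300, draw]
BK 10.4: (-16.1,8.833) -> (-21.3,17.84) [heading=300, draw]
BK 14: (-21.3,17.84) -> (-28.3,29.964) [heading=300, draw]
LT 90: heading 300 -> 30
FD 10.7: (-28.3,29.964) -> (-19.034,35.314) [heading=30, draw]
PU: pen up
FD 4.9: (-19.034,35.314) -> (-14.79,37.764) [heading=30, move]
RT 60: heading 30 -> 330
Final: pos=(-14.79,37.764), heading=330, 6 segment(s) drawn

Segment endpoints: x in {-28.3, -21.3, -19.034, -16.1, -11, 0, 3.3}, y in {0, 8.833, 17.84, 29.964, 35.314}
xmin=-28.3, ymin=0, xmax=3.3, ymax=35.314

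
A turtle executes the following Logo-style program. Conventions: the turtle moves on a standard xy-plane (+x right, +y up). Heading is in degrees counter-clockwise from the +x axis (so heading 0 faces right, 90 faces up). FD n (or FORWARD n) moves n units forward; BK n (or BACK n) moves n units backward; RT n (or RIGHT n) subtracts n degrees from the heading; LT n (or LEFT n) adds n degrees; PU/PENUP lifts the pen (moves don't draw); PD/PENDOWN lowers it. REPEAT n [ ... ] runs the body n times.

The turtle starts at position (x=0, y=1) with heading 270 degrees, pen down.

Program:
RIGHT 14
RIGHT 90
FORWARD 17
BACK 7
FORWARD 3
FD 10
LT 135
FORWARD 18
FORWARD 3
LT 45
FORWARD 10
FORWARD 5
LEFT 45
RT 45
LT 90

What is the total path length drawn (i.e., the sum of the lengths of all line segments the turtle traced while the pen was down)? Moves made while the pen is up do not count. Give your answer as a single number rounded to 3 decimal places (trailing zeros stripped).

Executing turtle program step by step:
Start: pos=(0,1), heading=270, pen down
RT 14: heading 270 -> 256
RT 90: heading 256 -> 166
FD 17: (0,1) -> (-16.495,5.113) [heading=166, draw]
BK 7: (-16.495,5.113) -> (-9.703,3.419) [heading=166, draw]
FD 3: (-9.703,3.419) -> (-12.614,4.145) [heading=166, draw]
FD 10: (-12.614,4.145) -> (-22.317,6.564) [heading=166, draw]
LT 135: heading 166 -> 301
FD 18: (-22.317,6.564) -> (-13.046,-8.865) [heading=301, draw]
FD 3: (-13.046,-8.865) -> (-11.501,-11.436) [heading=301, draw]
LT 45: heading 301 -> 346
FD 10: (-11.501,-11.436) -> (-1.798,-13.856) [heading=346, draw]
FD 5: (-1.798,-13.856) -> (3.053,-15.065) [heading=346, draw]
LT 45: heading 346 -> 31
RT 45: heading 31 -> 346
LT 90: heading 346 -> 76
Final: pos=(3.053,-15.065), heading=76, 8 segment(s) drawn

Segment lengths:
  seg 1: (0,1) -> (-16.495,5.113), length = 17
  seg 2: (-16.495,5.113) -> (-9.703,3.419), length = 7
  seg 3: (-9.703,3.419) -> (-12.614,4.145), length = 3
  seg 4: (-12.614,4.145) -> (-22.317,6.564), length = 10
  seg 5: (-22.317,6.564) -> (-13.046,-8.865), length = 18
  seg 6: (-13.046,-8.865) -> (-11.501,-11.436), length = 3
  seg 7: (-11.501,-11.436) -> (-1.798,-13.856), length = 10
  seg 8: (-1.798,-13.856) -> (3.053,-15.065), length = 5
Total = 73

Answer: 73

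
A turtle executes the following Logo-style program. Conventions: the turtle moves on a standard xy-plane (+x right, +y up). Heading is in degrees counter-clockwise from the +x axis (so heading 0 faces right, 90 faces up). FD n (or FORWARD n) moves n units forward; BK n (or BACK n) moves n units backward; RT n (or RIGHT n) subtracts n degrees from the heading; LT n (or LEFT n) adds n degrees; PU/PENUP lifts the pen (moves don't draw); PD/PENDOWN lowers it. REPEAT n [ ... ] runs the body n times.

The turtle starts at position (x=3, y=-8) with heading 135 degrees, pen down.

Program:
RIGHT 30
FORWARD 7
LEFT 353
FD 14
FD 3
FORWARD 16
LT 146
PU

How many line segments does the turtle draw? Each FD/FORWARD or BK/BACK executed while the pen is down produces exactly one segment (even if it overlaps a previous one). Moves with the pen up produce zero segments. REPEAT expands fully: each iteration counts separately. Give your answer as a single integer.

Answer: 4

Derivation:
Executing turtle program step by step:
Start: pos=(3,-8), heading=135, pen down
RT 30: heading 135 -> 105
FD 7: (3,-8) -> (1.188,-1.239) [heading=105, draw]
LT 353: heading 105 -> 98
FD 14: (1.188,-1.239) -> (-0.76,12.625) [heading=98, draw]
FD 3: (-0.76,12.625) -> (-1.178,15.596) [heading=98, draw]
FD 16: (-1.178,15.596) -> (-3.404,31.44) [heading=98, draw]
LT 146: heading 98 -> 244
PU: pen up
Final: pos=(-3.404,31.44), heading=244, 4 segment(s) drawn
Segments drawn: 4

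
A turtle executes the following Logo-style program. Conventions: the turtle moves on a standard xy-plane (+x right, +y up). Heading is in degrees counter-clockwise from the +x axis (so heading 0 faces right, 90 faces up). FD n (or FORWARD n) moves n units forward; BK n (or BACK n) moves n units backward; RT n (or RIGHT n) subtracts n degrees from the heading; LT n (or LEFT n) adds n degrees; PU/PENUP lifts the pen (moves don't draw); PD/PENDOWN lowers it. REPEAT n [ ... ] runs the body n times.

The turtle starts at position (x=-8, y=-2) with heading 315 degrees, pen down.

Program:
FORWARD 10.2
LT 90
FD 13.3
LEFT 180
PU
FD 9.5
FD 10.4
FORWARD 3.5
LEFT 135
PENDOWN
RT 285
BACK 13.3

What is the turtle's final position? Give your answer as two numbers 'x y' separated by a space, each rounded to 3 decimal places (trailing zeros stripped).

Answer: -11.372 -29.201

Derivation:
Executing turtle program step by step:
Start: pos=(-8,-2), heading=315, pen down
FD 10.2: (-8,-2) -> (-0.788,-9.212) [heading=315, draw]
LT 90: heading 315 -> 45
FD 13.3: (-0.788,-9.212) -> (8.617,0.192) [heading=45, draw]
LT 180: heading 45 -> 225
PU: pen up
FD 9.5: (8.617,0.192) -> (1.899,-6.525) [heading=225, move]
FD 10.4: (1.899,-6.525) -> (-5.454,-13.879) [heading=225, move]
FD 3.5: (-5.454,-13.879) -> (-7.929,-16.354) [heading=225, move]
LT 135: heading 225 -> 0
PD: pen down
RT 285: heading 0 -> 75
BK 13.3: (-7.929,-16.354) -> (-11.372,-29.201) [heading=75, draw]
Final: pos=(-11.372,-29.201), heading=75, 3 segment(s) drawn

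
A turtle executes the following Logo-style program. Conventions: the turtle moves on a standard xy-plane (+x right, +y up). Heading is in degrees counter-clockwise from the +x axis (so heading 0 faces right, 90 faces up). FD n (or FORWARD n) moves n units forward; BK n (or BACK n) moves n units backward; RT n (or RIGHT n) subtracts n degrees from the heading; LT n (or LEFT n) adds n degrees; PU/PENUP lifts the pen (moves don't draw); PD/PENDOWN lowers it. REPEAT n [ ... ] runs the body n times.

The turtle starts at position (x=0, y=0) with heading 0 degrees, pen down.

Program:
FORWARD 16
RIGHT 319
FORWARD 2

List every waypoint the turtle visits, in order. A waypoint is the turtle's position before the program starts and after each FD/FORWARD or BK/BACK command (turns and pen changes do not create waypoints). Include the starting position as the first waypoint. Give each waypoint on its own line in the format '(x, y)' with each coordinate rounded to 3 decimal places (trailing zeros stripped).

Answer: (0, 0)
(16, 0)
(17.509, 1.312)

Derivation:
Executing turtle program step by step:
Start: pos=(0,0), heading=0, pen down
FD 16: (0,0) -> (16,0) [heading=0, draw]
RT 319: heading 0 -> 41
FD 2: (16,0) -> (17.509,1.312) [heading=41, draw]
Final: pos=(17.509,1.312), heading=41, 2 segment(s) drawn
Waypoints (3 total):
(0, 0)
(16, 0)
(17.509, 1.312)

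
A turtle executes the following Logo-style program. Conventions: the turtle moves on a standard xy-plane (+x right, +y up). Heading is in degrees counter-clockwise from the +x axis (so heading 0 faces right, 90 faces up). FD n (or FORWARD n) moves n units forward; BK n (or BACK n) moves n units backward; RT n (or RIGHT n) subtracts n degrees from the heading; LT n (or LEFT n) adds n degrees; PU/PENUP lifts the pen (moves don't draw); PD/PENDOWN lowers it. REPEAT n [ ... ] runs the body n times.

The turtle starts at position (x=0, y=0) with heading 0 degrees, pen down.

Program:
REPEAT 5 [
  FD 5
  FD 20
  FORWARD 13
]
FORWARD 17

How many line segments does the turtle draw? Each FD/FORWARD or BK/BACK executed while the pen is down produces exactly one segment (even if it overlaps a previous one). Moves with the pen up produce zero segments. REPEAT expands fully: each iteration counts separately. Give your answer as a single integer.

Executing turtle program step by step:
Start: pos=(0,0), heading=0, pen down
REPEAT 5 [
  -- iteration 1/5 --
  FD 5: (0,0) -> (5,0) [heading=0, draw]
  FD 20: (5,0) -> (25,0) [heading=0, draw]
  FD 13: (25,0) -> (38,0) [heading=0, draw]
  -- iteration 2/5 --
  FD 5: (38,0) -> (43,0) [heading=0, draw]
  FD 20: (43,0) -> (63,0) [heading=0, draw]
  FD 13: (63,0) -> (76,0) [heading=0, draw]
  -- iteration 3/5 --
  FD 5: (76,0) -> (81,0) [heading=0, draw]
  FD 20: (81,0) -> (101,0) [heading=0, draw]
  FD 13: (101,0) -> (114,0) [heading=0, draw]
  -- iteration 4/5 --
  FD 5: (114,0) -> (119,0) [heading=0, draw]
  FD 20: (119,0) -> (139,0) [heading=0, draw]
  FD 13: (139,0) -> (152,0) [heading=0, draw]
  -- iteration 5/5 --
  FD 5: (152,0) -> (157,0) [heading=0, draw]
  FD 20: (157,0) -> (177,0) [heading=0, draw]
  FD 13: (177,0) -> (190,0) [heading=0, draw]
]
FD 17: (190,0) -> (207,0) [heading=0, draw]
Final: pos=(207,0), heading=0, 16 segment(s) drawn
Segments drawn: 16

Answer: 16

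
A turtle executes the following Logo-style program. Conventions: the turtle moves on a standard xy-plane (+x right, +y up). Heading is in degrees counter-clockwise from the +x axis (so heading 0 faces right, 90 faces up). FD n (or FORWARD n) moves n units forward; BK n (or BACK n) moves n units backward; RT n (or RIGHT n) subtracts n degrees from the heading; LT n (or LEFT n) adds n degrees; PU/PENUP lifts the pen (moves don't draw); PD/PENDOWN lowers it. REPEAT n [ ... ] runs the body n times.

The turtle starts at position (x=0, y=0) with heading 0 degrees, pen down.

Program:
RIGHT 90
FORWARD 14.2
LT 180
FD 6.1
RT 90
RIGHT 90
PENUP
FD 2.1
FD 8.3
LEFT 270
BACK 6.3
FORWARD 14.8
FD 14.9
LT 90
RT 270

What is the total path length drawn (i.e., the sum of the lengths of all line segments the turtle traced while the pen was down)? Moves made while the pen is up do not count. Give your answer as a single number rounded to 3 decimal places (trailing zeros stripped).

Answer: 20.3

Derivation:
Executing turtle program step by step:
Start: pos=(0,0), heading=0, pen down
RT 90: heading 0 -> 270
FD 14.2: (0,0) -> (0,-14.2) [heading=270, draw]
LT 180: heading 270 -> 90
FD 6.1: (0,-14.2) -> (0,-8.1) [heading=90, draw]
RT 90: heading 90 -> 0
RT 90: heading 0 -> 270
PU: pen up
FD 2.1: (0,-8.1) -> (0,-10.2) [heading=270, move]
FD 8.3: (0,-10.2) -> (0,-18.5) [heading=270, move]
LT 270: heading 270 -> 180
BK 6.3: (0,-18.5) -> (6.3,-18.5) [heading=180, move]
FD 14.8: (6.3,-18.5) -> (-8.5,-18.5) [heading=180, move]
FD 14.9: (-8.5,-18.5) -> (-23.4,-18.5) [heading=180, move]
LT 90: heading 180 -> 270
RT 270: heading 270 -> 0
Final: pos=(-23.4,-18.5), heading=0, 2 segment(s) drawn

Segment lengths:
  seg 1: (0,0) -> (0,-14.2), length = 14.2
  seg 2: (0,-14.2) -> (0,-8.1), length = 6.1
Total = 20.3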